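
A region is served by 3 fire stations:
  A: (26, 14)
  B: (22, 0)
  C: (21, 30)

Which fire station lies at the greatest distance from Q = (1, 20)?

B

Since √ is increasing, it suffices to compare squared distances:
|QA|² = (1−26)² + (20−14)² = 625 + 36 = 661
|QB|² = (1−22)² + (20−0)² = 441 + 400 = 841
|QC|² = (1−21)² + (20−30)² = 400 + 100 = 500
The largest is to B.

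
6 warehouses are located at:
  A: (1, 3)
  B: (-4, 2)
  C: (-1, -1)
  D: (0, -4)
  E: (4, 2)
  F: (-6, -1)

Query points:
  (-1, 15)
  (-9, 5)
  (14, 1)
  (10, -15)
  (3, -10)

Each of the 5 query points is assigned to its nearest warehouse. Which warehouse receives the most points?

D

(-1, 15) — d² to each: A:148, B:178, C:256, D:362, E:194, F:281 → nearest is A
(-9, 5) — d² to each: A:104, B:34, C:100, D:162, E:178, F:45 → nearest is B
(14, 1) — d² to each: A:173, B:325, C:229, D:221, E:101, F:404 → nearest is E
(10, -15) — d² to each: A:405, B:485, C:317, D:221, E:325, F:452 → nearest is D
(3, -10) — d² to each: A:173, B:193, C:97, D:45, E:145, F:162 → nearest is D
Tally — A:1, B:1, D:2, E:1. D captures the most (2).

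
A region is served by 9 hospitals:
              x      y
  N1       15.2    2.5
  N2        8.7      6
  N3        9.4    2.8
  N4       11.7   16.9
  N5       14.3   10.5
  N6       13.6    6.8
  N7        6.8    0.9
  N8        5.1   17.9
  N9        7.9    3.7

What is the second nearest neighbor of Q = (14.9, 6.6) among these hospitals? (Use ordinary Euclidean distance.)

N5

Since √ is increasing, it suffices to compare squared distances:
|QN1|² = 0.09 + 16.81 = 16.9
|QN2|² = 38.44 + 0.36 = 38.8
|QN3|² = 30.25 + 14.44 = 44.69
|QN4|² = 10.24 + 106.09 = 116.33
|QN5|² = 0.36 + 15.21 = 15.57
|QN6|² = 1.69 + 0.04 = 1.73
|QN7|² = 65.61 + 32.49 = 98.1
|QN8|² = 96.04 + 127.69 = 223.73
|QN9|² = 49 + 8.41 = 57.41
Sorted ascending: N6, N5, N1, … — the second-nearest is N5.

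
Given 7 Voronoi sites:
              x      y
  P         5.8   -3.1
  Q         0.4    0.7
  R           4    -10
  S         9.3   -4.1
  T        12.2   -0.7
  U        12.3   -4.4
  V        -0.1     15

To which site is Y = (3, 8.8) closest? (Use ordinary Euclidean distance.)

Squared Euclidean distances:
|YP|² = (3−5.8)² + (8.8−(-3.1))² = 7.84 + 141.61 = 149.45
|YQ|² = (3−0.4)² + (8.8−0.7)² = 6.76 + 65.61 = 72.37
|YR|² = (3−4)² + (8.8−(-10))² = 1 + 353.44 = 354.44
|YS|² = (3−9.3)² + (8.8−(-4.1))² = 39.69 + 166.41 = 206.1
|YT|² = (3−12.2)² + (8.8−(-0.7))² = 84.64 + 90.25 = 174.89
|YU|² = (3−12.3)² + (8.8−(-4.4))² = 86.49 + 174.24 = 260.73
|YV|² = (3−(-0.1))² + (8.8−15)² = 9.61 + 38.44 = 48.05
Minimum is at V.

V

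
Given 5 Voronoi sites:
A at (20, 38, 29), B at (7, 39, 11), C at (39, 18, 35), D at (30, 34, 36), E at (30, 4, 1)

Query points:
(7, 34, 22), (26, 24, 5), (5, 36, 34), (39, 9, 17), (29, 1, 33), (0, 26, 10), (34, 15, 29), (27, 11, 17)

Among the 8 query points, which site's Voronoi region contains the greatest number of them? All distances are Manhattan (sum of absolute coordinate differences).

(7, 34, 22) — d to each: A:24, B:16, C:61, D:37, E:74 → nearest is B
(26, 24, 5) — d to each: A:44, B:40, C:49, D:45, E:28 → nearest is E
(5, 36, 34) — d to each: A:22, B:28, C:53, D:29, E:90 → nearest is A
(39, 9, 17) — d to each: A:60, B:68, C:27, D:53, E:30 → nearest is C
(29, 1, 33) — d to each: A:50, B:82, C:29, D:37, E:36 → nearest is C
(0, 26, 10) — d to each: A:51, B:21, C:72, D:64, E:61 → nearest is B
(34, 15, 29) — d to each: A:37, B:69, C:14, D:30, E:43 → nearest is C
(27, 11, 17) — d to each: A:46, B:54, C:37, D:45, E:26 → nearest is E
Tally — A:1, B:2, C:3, E:2. C captures the most (3).

C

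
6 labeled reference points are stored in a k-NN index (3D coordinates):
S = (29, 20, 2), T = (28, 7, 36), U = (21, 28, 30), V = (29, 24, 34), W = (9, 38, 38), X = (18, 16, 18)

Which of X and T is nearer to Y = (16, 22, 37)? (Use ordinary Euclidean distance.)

Compare squared distances:
|YX|² = (16−18)² + (22−16)² + (37−18)² = 4 + 36 + 361 = 401
|YT|² = (16−28)² + (22−7)² + (37−36)² = 144 + 225 + 1 = 370
401 > 370, so T is closer.

T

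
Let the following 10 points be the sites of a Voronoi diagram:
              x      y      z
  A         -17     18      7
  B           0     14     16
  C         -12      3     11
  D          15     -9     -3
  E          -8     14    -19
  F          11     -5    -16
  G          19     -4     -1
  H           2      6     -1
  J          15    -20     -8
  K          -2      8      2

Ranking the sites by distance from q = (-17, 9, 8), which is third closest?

K

Squared Euclidean distances:
|qA|² = (-17−(-17))² + (9−18)² + (8−7)² = 0 + 81 + 1 = 82
|qB|² = (-17−0)² + (9−14)² + (8−16)² = 289 + 25 + 64 = 378
|qC|² = (-17−(-12))² + (9−3)² + (8−11)² = 25 + 36 + 9 = 70
|qD|² = (-17−15)² + (9−(-9))² + (8−(-3))² = 1024 + 324 + 121 = 1469
|qE|² = (-17−(-8))² + (9−14)² + (8−(-19))² = 81 + 25 + 729 = 835
|qF|² = (-17−11)² + (9−(-5))² + (8−(-16))² = 784 + 196 + 576 = 1556
|qG|² = (-17−19)² + (9−(-4))² + (8−(-1))² = 1296 + 169 + 81 = 1546
|qH|² = (-17−2)² + (9−6)² + (8−(-1))² = 361 + 9 + 81 = 451
|qJ|² = (-17−15)² + (9−(-20))² + (8−(-8))² = 1024 + 841 + 256 = 2121
|qK|² = (-17−(-2))² + (9−8)² + (8−2)² = 225 + 1 + 36 = 262
Sorted ascending: C, A, K, B, … — the third-nearest is K.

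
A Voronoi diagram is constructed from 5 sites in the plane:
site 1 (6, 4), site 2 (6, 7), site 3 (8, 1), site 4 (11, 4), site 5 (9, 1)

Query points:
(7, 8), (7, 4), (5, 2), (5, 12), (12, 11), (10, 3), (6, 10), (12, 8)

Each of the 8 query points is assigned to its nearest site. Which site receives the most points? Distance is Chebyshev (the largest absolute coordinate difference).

(7, 8) — d to each: site 1:4, site 2:1, site 3:7, site 4:4, site 5:7 → nearest is site 2
(7, 4) — d to each: site 1:1, site 2:3, site 3:3, site 4:4, site 5:3 → nearest is site 1
(5, 2) — d to each: site 1:2, site 2:5, site 3:3, site 4:6, site 5:4 → nearest is site 1
(5, 12) — d to each: site 1:8, site 2:5, site 3:11, site 4:8, site 5:11 → nearest is site 2
(12, 11) — d to each: site 1:7, site 2:6, site 3:10, site 4:7, site 5:10 → nearest is site 2
(10, 3) — d to each: site 1:4, site 2:4, site 3:2, site 4:1, site 5:2 → nearest is site 4
(6, 10) — d to each: site 1:6, site 2:3, site 3:9, site 4:6, site 5:9 → nearest is site 2
(12, 8) — d to each: site 1:6, site 2:6, site 3:7, site 4:4, site 5:7 → nearest is site 4
Tally — site 1:2, site 2:4, site 4:2. site 2 captures the most (4).

site 2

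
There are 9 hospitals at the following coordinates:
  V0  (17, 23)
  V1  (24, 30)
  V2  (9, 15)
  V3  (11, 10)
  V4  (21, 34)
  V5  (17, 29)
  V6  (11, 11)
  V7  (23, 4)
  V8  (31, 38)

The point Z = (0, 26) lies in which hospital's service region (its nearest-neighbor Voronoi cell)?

Compare squared distances (the ordering matches that of the actual distances):
|ZV0|² = 289 + 9 = 298
|ZV1|² = 576 + 16 = 592
|ZV2|² = 81 + 121 = 202
|ZV3|² = 121 + 256 = 377
|ZV4|² = 441 + 64 = 505
|ZV5|² = 289 + 9 = 298
|ZV6|² = 121 + 225 = 346
|ZV7|² = 529 + 484 = 1013
|ZV8|² = 961 + 144 = 1105
Minimum is at V2.

V2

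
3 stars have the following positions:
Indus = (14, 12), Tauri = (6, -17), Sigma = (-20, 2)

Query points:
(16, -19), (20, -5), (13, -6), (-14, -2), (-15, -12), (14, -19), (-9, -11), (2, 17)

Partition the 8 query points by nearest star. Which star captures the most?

(16, -19) — d² to each: Indus:965, Tauri:104, Sigma:1737 → nearest is Tauri
(20, -5) — d² to each: Indus:325, Tauri:340, Sigma:1649 → nearest is Indus
(13, -6) — d² to each: Indus:325, Tauri:170, Sigma:1153 → nearest is Tauri
(-14, -2) — d² to each: Indus:980, Tauri:625, Sigma:52 → nearest is Sigma
(-15, -12) — d² to each: Indus:1417, Tauri:466, Sigma:221 → nearest is Sigma
(14, -19) — d² to each: Indus:961, Tauri:68, Sigma:1597 → nearest is Tauri
(-9, -11) — d² to each: Indus:1058, Tauri:261, Sigma:290 → nearest is Tauri
(2, 17) — d² to each: Indus:169, Tauri:1172, Sigma:709 → nearest is Indus
Tally — Indus:2, Tauri:4, Sigma:2. Tauri captures the most (4).

Tauri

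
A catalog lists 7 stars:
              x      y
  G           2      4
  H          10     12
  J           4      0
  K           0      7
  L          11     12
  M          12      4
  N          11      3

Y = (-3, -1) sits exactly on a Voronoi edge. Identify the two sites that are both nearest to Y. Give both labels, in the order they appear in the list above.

Squared distances from Y to each site:
|YG|² = 25 + 25 = 50
|YH|² = 169 + 169 = 338
|YJ|² = 49 + 1 = 50
|YK|² = 9 + 64 = 73
|YL|² = 196 + 169 = 365
|YM|² = 225 + 25 = 250
|YN|² = 196 + 16 = 212
Y is equidistant from G and J (both at squared distance 50), and every other site is strictly farther — so Y lies on the G–J Voronoi edge.

G and J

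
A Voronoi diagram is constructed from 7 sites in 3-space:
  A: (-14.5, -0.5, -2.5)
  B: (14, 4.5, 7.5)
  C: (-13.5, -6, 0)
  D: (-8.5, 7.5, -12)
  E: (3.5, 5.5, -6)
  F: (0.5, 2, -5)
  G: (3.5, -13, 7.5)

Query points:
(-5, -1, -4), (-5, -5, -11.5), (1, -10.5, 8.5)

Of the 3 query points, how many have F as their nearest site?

(-5, -1, -4) — d² to each: A:92.75, B:523.5, C:113.25, D:148.5, E:118.5, F:40.25, G:348.5 → nearest is F
(-5, -5, -11.5) — d² to each: A:191.5, B:812.25, C:205.5, D:168.75, E:212.75, F:121.5, G:497.25 → nearest is F
(1, -10.5, 8.5) — d² to each: A:461.25, B:395, C:302.75, D:834.5, E:472.5, F:338.75, G:13.5 → nearest is G
2 of the 3 points have F as nearest.

2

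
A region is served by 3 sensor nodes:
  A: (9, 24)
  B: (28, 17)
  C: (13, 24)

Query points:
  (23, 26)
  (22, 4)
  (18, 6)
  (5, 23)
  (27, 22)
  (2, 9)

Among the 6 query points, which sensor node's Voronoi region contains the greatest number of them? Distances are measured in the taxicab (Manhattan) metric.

(23, 26) — d to each: A:16, B:14, C:12 → nearest is C
(22, 4) — d to each: A:33, B:19, C:29 → nearest is B
(18, 6) — d to each: A:27, B:21, C:23 → nearest is B
(5, 23) — d to each: A:5, B:29, C:9 → nearest is A
(27, 22) — d to each: A:20, B:6, C:16 → nearest is B
(2, 9) — d to each: A:22, B:34, C:26 → nearest is A
Tally — A:2, B:3, C:1. B captures the most (3).

B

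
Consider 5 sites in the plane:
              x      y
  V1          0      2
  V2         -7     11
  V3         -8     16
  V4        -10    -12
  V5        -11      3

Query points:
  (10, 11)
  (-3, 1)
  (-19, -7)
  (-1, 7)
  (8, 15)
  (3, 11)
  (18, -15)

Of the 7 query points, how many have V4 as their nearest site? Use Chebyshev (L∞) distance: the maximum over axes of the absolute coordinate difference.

1

(10, 11) — d to each: V1:10, V2:17, V3:18, V4:23, V5:21 → nearest is V1
(-3, 1) — d to each: V1:3, V2:10, V3:15, V4:13, V5:8 → nearest is V1
(-19, -7) — d to each: V1:19, V2:18, V3:23, V4:9, V5:10 → nearest is V4
(-1, 7) — d to each: V1:5, V2:6, V3:9, V4:19, V5:10 → nearest is V1
(8, 15) — d to each: V1:13, V2:15, V3:16, V4:27, V5:19 → nearest is V1
(3, 11) — d to each: V1:9, V2:10, V3:11, V4:23, V5:14 → nearest is V1
(18, -15) — d to each: V1:18, V2:26, V3:31, V4:28, V5:29 → nearest is V1
1 of the 7 points has V4 as nearest.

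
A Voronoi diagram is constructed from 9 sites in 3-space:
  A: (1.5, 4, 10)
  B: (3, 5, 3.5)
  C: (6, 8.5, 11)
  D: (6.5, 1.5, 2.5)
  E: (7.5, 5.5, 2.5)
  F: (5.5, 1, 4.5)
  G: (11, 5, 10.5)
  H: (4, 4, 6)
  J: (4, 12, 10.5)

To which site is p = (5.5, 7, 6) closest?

H

Since √ is increasing, it suffices to compare squared distances:
|pA|² = (5.5−1.5)² + (7−4)² + (6−10)² = 16 + 9 + 16 = 41
|pB|² = (5.5−3)² + (7−5)² + (6−3.5)² = 6.25 + 4 + 6.25 = 16.5
|pC|² = (5.5−6)² + (7−8.5)² + (6−11)² = 0.25 + 2.25 + 25 = 27.5
|pD|² = (5.5−6.5)² + (7−1.5)² + (6−2.5)² = 1 + 30.25 + 12.25 = 43.5
|pE|² = (5.5−7.5)² + (7−5.5)² + (6−2.5)² = 4 + 2.25 + 12.25 = 18.5
|pF|² = (5.5−5.5)² + (7−1)² + (6−4.5)² = 0 + 36 + 2.25 = 38.25
|pG|² = (5.5−11)² + (7−5)² + (6−10.5)² = 30.25 + 4 + 20.25 = 54.5
|pH|² = (5.5−4)² + (7−4)² + (6−6)² = 2.25 + 9 + 0 = 11.25
|pJ|² = (5.5−4)² + (7−12)² + (6−10.5)² = 2.25 + 25 + 20.25 = 47.5
The smallest is to H, so p lies in the Voronoi region of H.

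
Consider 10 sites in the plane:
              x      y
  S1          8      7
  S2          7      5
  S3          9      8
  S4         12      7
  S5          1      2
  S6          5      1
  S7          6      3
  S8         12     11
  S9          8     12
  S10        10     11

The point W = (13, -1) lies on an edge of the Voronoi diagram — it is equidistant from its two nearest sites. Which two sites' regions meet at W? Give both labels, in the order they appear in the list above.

S4 and S7

Squared distances from W to each site:
|WS1|² = 25 + 64 = 89
|WS2|² = 36 + 36 = 72
|WS3|² = 16 + 81 = 97
|WS4|² = 1 + 64 = 65
|WS5|² = 144 + 9 = 153
|WS6|² = 64 + 4 = 68
|WS7|² = 49 + 16 = 65
|WS8|² = 1 + 144 = 145
|WS9|² = 25 + 169 = 194
d²(W, S10) = 9 + 144 = 153
W is equidistant from S4 and S7 (both at squared distance 65), and every other site is strictly farther — so W lies on the S4–S7 Voronoi edge.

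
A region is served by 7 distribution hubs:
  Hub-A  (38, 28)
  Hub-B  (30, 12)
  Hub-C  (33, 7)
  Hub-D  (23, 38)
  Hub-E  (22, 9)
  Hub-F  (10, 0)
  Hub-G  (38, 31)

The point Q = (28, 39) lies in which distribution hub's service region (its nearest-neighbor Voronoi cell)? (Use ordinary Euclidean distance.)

Hub-D

Squared Euclidean distances:
d²(Q, Hub-A) = (28−38)² + (39−28)² = 100 + 121 = 221
d²(Q, Hub-B) = (28−30)² + (39−12)² = 4 + 729 = 733
d²(Q, Hub-C) = (28−33)² + (39−7)² = 25 + 1024 = 1049
d²(Q, Hub-D) = (28−23)² + (39−38)² = 25 + 1 = 26
d²(Q, Hub-E) = (28−22)² + (39−9)² = 36 + 900 = 936
d²(Q, Hub-F) = (28−10)² + (39−0)² = 324 + 1521 = 1845
d²(Q, Hub-G) = (28−38)² + (39−31)² = 100 + 64 = 164
Minimum is at Hub-D.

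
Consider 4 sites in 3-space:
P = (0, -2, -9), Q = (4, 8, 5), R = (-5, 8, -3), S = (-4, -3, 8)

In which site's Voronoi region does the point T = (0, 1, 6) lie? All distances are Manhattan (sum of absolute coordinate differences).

S

d(T,P) = 0 + 3 + 15 = 18
d(T,Q) = 4 + 7 + 1 = 12
d(T,R) = 5 + 7 + 9 = 21
d(T,S) = 4 + 4 + 2 = 10
The smallest is to S, so T lies in the Voronoi region of S.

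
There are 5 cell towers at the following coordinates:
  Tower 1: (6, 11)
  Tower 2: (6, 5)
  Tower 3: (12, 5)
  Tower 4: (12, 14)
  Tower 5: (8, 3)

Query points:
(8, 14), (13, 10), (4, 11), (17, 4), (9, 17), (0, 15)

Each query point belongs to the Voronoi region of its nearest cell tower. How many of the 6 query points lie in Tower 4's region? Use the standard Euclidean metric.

(8, 14) — d² to each: Tower 1:13, Tower 2:85, Tower 3:97, Tower 4:16, Tower 5:121 → nearest is Tower 1
(13, 10) — d² to each: Tower 1:50, Tower 2:74, Tower 3:26, Tower 4:17, Tower 5:74 → nearest is Tower 4
(4, 11) — d² to each: Tower 1:4, Tower 2:40, Tower 3:100, Tower 4:73, Tower 5:80 → nearest is Tower 1
(17, 4) — d² to each: Tower 1:170, Tower 2:122, Tower 3:26, Tower 4:125, Tower 5:82 → nearest is Tower 3
(9, 17) — d² to each: Tower 1:45, Tower 2:153, Tower 3:153, Tower 4:18, Tower 5:197 → nearest is Tower 4
(0, 15) — d² to each: Tower 1:52, Tower 2:136, Tower 3:244, Tower 4:145, Tower 5:208 → nearest is Tower 1
2 of the 6 points have Tower 4 as nearest.

2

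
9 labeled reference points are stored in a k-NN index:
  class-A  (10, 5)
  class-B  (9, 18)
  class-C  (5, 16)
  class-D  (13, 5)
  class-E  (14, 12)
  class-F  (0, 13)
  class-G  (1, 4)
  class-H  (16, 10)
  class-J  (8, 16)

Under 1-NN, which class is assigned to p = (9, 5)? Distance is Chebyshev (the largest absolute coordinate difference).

d(p, class-A) = max(1, 0) = 1
d(p, class-B) = max(0, 13) = 13
d(p, class-C) = max(4, 11) = 11
d(p, class-D) = max(4, 0) = 4
d(p, class-E) = max(5, 7) = 7
d(p, class-F) = max(9, 8) = 9
d(p, class-G) = max(8, 1) = 8
d(p, class-H) = max(7, 5) = 7
d(p, class-J) = max(1, 11) = 11
Minimum is at class-A.

class-A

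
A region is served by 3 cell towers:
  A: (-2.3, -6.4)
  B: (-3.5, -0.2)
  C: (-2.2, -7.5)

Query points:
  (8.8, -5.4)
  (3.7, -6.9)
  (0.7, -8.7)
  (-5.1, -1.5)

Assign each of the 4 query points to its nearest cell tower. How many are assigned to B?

(8.8, -5.4) — d² to each: A:124.21, B:178.33, C:125.41 → nearest is A
(3.7, -6.9) — d² to each: A:36.25, B:96.73, C:35.17 → nearest is C
(0.7, -8.7) — d² to each: A:14.29, B:89.89, C:9.85 → nearest is C
(-5.1, -1.5) — d² to each: A:31.85, B:4.25, C:44.41 → nearest is B
1 of the 4 points has B as nearest.

1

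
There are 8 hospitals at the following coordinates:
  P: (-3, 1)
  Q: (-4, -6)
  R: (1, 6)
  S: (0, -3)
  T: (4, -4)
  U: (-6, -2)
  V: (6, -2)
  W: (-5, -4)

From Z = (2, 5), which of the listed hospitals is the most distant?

Q

Compare squared distances (the ordering matches that of the actual distances):
|ZP|² = (2−(-3))² + (5−1)² = 25 + 16 = 41
|ZQ|² = (2−(-4))² + (5−(-6))² = 36 + 121 = 157
|ZR|² = (2−1)² + (5−6)² = 1 + 1 = 2
|ZS|² = (2−0)² + (5−(-3))² = 4 + 64 = 68
|ZT|² = (2−4)² + (5−(-4))² = 4 + 81 = 85
|ZU|² = (2−(-6))² + (5−(-2))² = 64 + 49 = 113
|ZV|² = (2−6)² + (5−(-2))² = 16 + 49 = 65
|ZW|² = (2−(-5))² + (5−(-4))² = 49 + 81 = 130
The largest is to Q.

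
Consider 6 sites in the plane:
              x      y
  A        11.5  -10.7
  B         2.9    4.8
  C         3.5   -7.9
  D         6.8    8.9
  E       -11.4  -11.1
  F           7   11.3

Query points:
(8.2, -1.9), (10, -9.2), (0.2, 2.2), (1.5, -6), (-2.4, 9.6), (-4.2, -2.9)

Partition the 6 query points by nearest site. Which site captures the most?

(8.2, -1.9) — d² to each: A:88.33, B:72.98, C:58.09, D:118.6, E:468.8, F:175.68 → nearest is C
(10, -9.2) — d² to each: A:4.5, B:246.41, C:43.94, D:337.85, E:461.57, F:429.25 → nearest is A
(0.2, 2.2) — d² to each: A:294.1, B:14.05, C:112.9, D:88.45, E:311.45, F:129.05 → nearest is B
(1.5, -6) — d² to each: A:122.09, B:118.6, C:7.61, D:250.1, E:192.42, F:329.54 → nearest is C
(-2.4, 9.6) — d² to each: A:605.3, B:51.13, C:341.06, D:85.13, E:509.49, F:91.25 → nearest is B
(-4.2, -2.9) — d² to each: A:307.33, B:109.7, C:84.29, D:260.24, E:119.08, F:327.08 → nearest is C
Tally — A:1, B:2, C:3. C captures the most (3).

C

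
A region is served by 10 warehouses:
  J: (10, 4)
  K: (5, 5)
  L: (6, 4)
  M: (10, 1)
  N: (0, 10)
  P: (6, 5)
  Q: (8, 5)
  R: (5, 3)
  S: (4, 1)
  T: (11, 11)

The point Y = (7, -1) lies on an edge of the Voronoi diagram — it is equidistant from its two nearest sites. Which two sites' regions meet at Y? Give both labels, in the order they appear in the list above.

M and S

Squared distances from Y to each site:
|YJ|² = 9 + 25 = 34
|YK|² = 4 + 36 = 40
|YL|² = 1 + 25 = 26
|YM|² = 9 + 4 = 13
|YN|² = 49 + 121 = 170
|YP|² = 1 + 36 = 37
|YQ|² = 1 + 36 = 37
|YR|² = 4 + 16 = 20
|YS|² = 9 + 4 = 13
|YT|² = 16 + 144 = 160
Y is equidistant from M and S (both at squared distance 13), and every other site is strictly farther — so Y lies on the M–S Voronoi edge.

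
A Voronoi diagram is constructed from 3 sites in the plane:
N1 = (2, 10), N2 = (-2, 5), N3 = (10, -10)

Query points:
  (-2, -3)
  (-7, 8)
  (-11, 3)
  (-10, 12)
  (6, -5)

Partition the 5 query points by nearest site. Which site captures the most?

N2

(-2, -3) — d² to each: N1:185, N2:64, N3:193 → nearest is N2
(-7, 8) — d² to each: N1:85, N2:34, N3:613 → nearest is N2
(-11, 3) — d² to each: N1:218, N2:85, N3:610 → nearest is N2
(-10, 12) — d² to each: N1:148, N2:113, N3:884 → nearest is N2
(6, -5) — d² to each: N1:241, N2:164, N3:41 → nearest is N3
Tally — N2:4, N3:1. N2 captures the most (4).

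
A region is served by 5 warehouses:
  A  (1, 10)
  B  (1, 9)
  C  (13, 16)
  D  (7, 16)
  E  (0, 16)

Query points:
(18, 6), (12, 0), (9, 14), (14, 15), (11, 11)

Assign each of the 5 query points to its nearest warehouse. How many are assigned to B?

1

(18, 6) — d² to each: A:305, B:298, C:125, D:221, E:424 → nearest is C
(12, 0) — d² to each: A:221, B:202, C:257, D:281, E:400 → nearest is B
(9, 14) — d² to each: A:80, B:89, C:20, D:8, E:85 → nearest is D
(14, 15) — d² to each: A:194, B:205, C:2, D:50, E:197 → nearest is C
(11, 11) — d² to each: A:101, B:104, C:29, D:41, E:146 → nearest is C
1 of the 5 points has B as nearest.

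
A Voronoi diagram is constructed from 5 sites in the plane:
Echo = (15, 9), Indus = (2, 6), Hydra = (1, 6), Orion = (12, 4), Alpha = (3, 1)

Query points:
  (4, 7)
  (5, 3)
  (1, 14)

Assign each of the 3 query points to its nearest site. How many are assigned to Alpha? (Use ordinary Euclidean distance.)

(4, 7) — d² to each: Echo:125, Indus:5, Hydra:10, Orion:73, Alpha:37 → nearest is Indus
(5, 3) — d² to each: Echo:136, Indus:18, Hydra:25, Orion:50, Alpha:8 → nearest is Alpha
(1, 14) — d² to each: Echo:221, Indus:65, Hydra:64, Orion:221, Alpha:173 → nearest is Hydra
1 of the 3 points has Alpha as nearest.

1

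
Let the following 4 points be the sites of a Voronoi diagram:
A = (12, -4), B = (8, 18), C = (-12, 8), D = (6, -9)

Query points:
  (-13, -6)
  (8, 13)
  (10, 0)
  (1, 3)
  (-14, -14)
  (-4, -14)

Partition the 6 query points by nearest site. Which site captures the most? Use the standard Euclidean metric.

(-13, -6) — d² to each: A:629, B:1017, C:197, D:370 → nearest is C
(8, 13) — d² to each: A:305, B:25, C:425, D:488 → nearest is B
(10, 0) — d² to each: A:20, B:328, C:548, D:97 → nearest is A
(1, 3) — d² to each: A:170, B:274, C:194, D:169 → nearest is D
(-14, -14) — d² to each: A:776, B:1508, C:488, D:425 → nearest is D
(-4, -14) — d² to each: A:356, B:1168, C:548, D:125 → nearest is D
Tally — A:1, B:1, C:1, D:3. D captures the most (3).

D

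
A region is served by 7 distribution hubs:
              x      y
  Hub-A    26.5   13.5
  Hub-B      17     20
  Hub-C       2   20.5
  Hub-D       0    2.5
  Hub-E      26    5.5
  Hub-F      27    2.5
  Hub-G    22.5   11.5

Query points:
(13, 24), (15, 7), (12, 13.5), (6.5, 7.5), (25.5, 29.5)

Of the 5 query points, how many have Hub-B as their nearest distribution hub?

3

(13, 24) — d² to each: Hub-A:292.5, Hub-B:32, Hub-C:133.25, Hub-D:631.25, Hub-E:511.25, Hub-F:658.25, Hub-G:246.5 → nearest is Hub-B
(15, 7) — d² to each: Hub-A:174.5, Hub-B:173, Hub-C:351.25, Hub-D:245.25, Hub-E:123.25, Hub-F:164.25, Hub-G:76.5 → nearest is Hub-G
(12, 13.5) — d² to each: Hub-A:210.25, Hub-B:67.25, Hub-C:149, Hub-D:265, Hub-E:260, Hub-F:346, Hub-G:114.25 → nearest is Hub-B
(6.5, 7.5) — d² to each: Hub-A:436, Hub-B:266.5, Hub-C:189.25, Hub-D:67.25, Hub-E:384.25, Hub-F:445.25, Hub-G:272 → nearest is Hub-D
(25.5, 29.5) — d² to each: Hub-A:257, Hub-B:162.5, Hub-C:633.25, Hub-D:1379.25, Hub-E:576.25, Hub-F:731.25, Hub-G:333 → nearest is Hub-B
3 of the 5 points have Hub-B as nearest.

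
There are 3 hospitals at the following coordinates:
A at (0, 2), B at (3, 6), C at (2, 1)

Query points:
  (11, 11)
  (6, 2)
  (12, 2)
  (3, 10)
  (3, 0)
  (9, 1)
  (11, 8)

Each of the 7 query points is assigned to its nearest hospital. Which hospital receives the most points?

(11, 11) — d² to each: A:202, B:89, C:181 → nearest is B
(6, 2) — d² to each: A:36, B:25, C:17 → nearest is C
(12, 2) — d² to each: A:144, B:97, C:101 → nearest is B
(3, 10) — d² to each: A:73, B:16, C:82 → nearest is B
(3, 0) — d² to each: A:13, B:36, C:2 → nearest is C
(9, 1) — d² to each: A:82, B:61, C:49 → nearest is C
(11, 8) — d² to each: A:157, B:68, C:130 → nearest is B
Tally — B:4, C:3. B captures the most (4).

B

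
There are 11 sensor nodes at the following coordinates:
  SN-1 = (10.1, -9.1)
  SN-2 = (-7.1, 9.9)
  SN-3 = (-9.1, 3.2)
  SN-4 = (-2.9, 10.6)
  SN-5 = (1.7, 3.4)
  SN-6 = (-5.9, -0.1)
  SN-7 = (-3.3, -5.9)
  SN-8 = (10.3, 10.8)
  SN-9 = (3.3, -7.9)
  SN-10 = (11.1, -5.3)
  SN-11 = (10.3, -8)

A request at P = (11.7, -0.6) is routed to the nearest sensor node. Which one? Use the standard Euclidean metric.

SN-10

Compare squared distances (the ordering matches that of the actual distances):
d²(P, SN-1) = (11.7−10.1)² + (-0.6−(-9.1))² = 2.56 + 72.25 = 74.81
d²(P, SN-2) = (11.7−(-7.1))² + (-0.6−9.9)² = 353.44 + 110.25 = 463.69
d²(P, SN-3) = (11.7−(-9.1))² + (-0.6−3.2)² = 432.64 + 14.44 = 447.08
d²(P, SN-4) = (11.7−(-2.9))² + (-0.6−10.6)² = 213.16 + 125.44 = 338.6
d²(P, SN-5) = (11.7−1.7)² + (-0.6−3.4)² = 100 + 16 = 116
d²(P, SN-6) = (11.7−(-5.9))² + (-0.6−(-0.1))² = 309.76 + 0.25 = 310.01
d²(P, SN-7) = (11.7−(-3.3))² + (-0.6−(-5.9))² = 225 + 28.09 = 253.09
d²(P, SN-8) = (11.7−10.3)² + (-0.6−10.8)² = 1.96 + 129.96 = 131.92
d²(P, SN-9) = (11.7−3.3)² + (-0.6−(-7.9))² = 70.56 + 53.29 = 123.85
d²(P, SN-10) = (11.7−11.1)² + (-0.6−(-5.3))² = 0.36 + 22.09 = 22.45
d²(P, SN-11) = (11.7−10.3)² + (-0.6−(-8))² = 1.96 + 54.76 = 56.72
Minimum is at SN-10.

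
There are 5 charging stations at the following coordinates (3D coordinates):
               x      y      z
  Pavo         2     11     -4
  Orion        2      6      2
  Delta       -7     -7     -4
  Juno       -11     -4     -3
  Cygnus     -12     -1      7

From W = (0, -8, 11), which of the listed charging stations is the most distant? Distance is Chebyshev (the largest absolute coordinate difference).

d(W, Pavo) = max(2, 19, 15) = 19
d(W, Orion) = max(2, 14, 9) = 14
d(W, Delta) = max(7, 1, 15) = 15
d(W, Juno) = max(11, 4, 14) = 14
d(W, Cygnus) = max(12, 7, 4) = 12
The largest is to Pavo.

Pavo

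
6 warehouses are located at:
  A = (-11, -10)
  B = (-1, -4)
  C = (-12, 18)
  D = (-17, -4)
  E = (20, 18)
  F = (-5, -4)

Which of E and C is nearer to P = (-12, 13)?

Compare squared distances:
|PE|² = (-12−20)² + (13−18)² = 1024 + 25 = 1049
|PC|² = (-12−(-12))² + (13−18)² = 0 + 25 = 25
1049 > 25, so C is closer.

C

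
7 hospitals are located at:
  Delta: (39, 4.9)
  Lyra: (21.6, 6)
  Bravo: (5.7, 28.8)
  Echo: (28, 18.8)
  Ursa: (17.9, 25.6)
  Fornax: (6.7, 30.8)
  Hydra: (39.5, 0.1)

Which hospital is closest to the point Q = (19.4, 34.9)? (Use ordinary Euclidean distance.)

Ursa

Squared Euclidean distances:
d²(Q, Delta) = (19.4−39)² + (34.9−4.9)² = 384.16 + 900 = 1284.16
d²(Q, Lyra) = (19.4−21.6)² + (34.9−6)² = 4.84 + 835.21 = 840.05
d²(Q, Bravo) = (19.4−5.7)² + (34.9−28.8)² = 187.69 + 37.21 = 224.9
d²(Q, Echo) = (19.4−28)² + (34.9−18.8)² = 73.96 + 259.21 = 333.17
d²(Q, Ursa) = (19.4−17.9)² + (34.9−25.6)² = 2.25 + 86.49 = 88.74
d²(Q, Fornax) = (19.4−6.7)² + (34.9−30.8)² = 161.29 + 16.81 = 178.1
d²(Q, Hydra) = (19.4−39.5)² + (34.9−0.1)² = 404.01 + 1211.04 = 1615.05
The smallest is to Ursa, so Q lies in the Voronoi region of Ursa.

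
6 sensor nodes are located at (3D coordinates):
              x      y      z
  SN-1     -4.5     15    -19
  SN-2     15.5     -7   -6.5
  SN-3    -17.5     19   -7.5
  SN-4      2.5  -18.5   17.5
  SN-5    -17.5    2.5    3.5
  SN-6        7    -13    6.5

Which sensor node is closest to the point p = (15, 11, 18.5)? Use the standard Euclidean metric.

Compare squared distances (the ordering matches that of the actual distances):
d²(p, SN-1) = (15−(-4.5))² + (11−15)² + (18.5−(-19))² = 380.25 + 16 + 1406.25 = 1802.5
d²(p, SN-2) = (15−15.5)² + (11−(-7))² + (18.5−(-6.5))² = 0.25 + 324 + 625 = 949.25
d²(p, SN-3) = (15−(-17.5))² + (11−19)² + (18.5−(-7.5))² = 1056.25 + 64 + 676 = 1796.25
d²(p, SN-4) = (15−2.5)² + (11−(-18.5))² + (18.5−17.5)² = 156.25 + 870.25 + 1 = 1027.5
d²(p, SN-5) = (15−(-17.5))² + (11−2.5)² + (18.5−3.5)² = 1056.25 + 72.25 + 225 = 1353.5
d²(p, SN-6) = (15−7)² + (11−(-13))² + (18.5−6.5)² = 64 + 576 + 144 = 784
The smallest is to SN-6, so p lies in the Voronoi region of SN-6.

SN-6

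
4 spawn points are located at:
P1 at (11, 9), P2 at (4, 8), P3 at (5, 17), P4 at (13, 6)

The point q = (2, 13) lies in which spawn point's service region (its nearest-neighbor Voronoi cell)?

P3

Squared Euclidean distances:
|qP1|² = (2−11)² + (13−9)² = 81 + 16 = 97
|qP2|² = (2−4)² + (13−8)² = 4 + 25 = 29
|qP3|² = (2−5)² + (13−17)² = 9 + 16 = 25
|qP4|² = (2−13)² + (13−6)² = 121 + 49 = 170
P3 is nearest.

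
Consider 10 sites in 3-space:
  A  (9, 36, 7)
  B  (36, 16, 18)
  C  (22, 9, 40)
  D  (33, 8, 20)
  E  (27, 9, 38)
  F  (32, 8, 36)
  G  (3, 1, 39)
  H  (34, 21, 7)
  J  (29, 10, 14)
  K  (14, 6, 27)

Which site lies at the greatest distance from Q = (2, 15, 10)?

F

Squared Euclidean distances:
|QA|² = 49 + 441 + 9 = 499
|QB|² = 1156 + 1 + 64 = 1221
|QC|² = 400 + 36 + 900 = 1336
|QD|² = 961 + 49 + 100 = 1110
|QE|² = 625 + 36 + 784 = 1445
|QF|² = 900 + 49 + 676 = 1625
|QG|² = 1 + 196 + 841 = 1038
|QH|² = 1024 + 36 + 9 = 1069
|QJ|² = 729 + 25 + 16 = 770
|QK|² = 144 + 81 + 289 = 514
The largest is to F.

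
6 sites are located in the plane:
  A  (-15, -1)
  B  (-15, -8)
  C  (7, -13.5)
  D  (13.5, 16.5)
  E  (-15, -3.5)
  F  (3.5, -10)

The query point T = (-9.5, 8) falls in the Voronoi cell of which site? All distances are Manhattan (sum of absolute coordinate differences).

A

d(T,A) = 5.5 + 9 = 14.5
d(T,B) = 5.5 + 16 = 21.5
d(T,C) = 16.5 + 21.5 = 38
d(T,D) = 23 + 8.5 = 31.5
d(T,E) = 5.5 + 11.5 = 17
d(T,F) = 13 + 18 = 31
A is nearest.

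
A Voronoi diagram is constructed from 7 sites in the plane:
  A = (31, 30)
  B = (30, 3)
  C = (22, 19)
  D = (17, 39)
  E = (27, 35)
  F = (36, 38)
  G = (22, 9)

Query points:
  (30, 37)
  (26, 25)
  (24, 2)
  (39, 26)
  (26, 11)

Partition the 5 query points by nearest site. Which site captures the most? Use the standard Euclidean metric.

A

(30, 37) — d² to each: A:50, B:1156, C:388, D:173, E:13, F:37, G:848 → nearest is E
(26, 25) — d² to each: A:50, B:500, C:52, D:277, E:101, F:269, G:272 → nearest is A
(24, 2) — d² to each: A:833, B:37, C:293, D:1418, E:1098, F:1440, G:53 → nearest is B
(39, 26) — d² to each: A:80, B:610, C:338, D:653, E:225, F:153, G:578 → nearest is A
(26, 11) — d² to each: A:386, B:80, C:80, D:865, E:577, F:829, G:20 → nearest is G
Tally — A:2, B:1, E:1, G:1. A captures the most (2).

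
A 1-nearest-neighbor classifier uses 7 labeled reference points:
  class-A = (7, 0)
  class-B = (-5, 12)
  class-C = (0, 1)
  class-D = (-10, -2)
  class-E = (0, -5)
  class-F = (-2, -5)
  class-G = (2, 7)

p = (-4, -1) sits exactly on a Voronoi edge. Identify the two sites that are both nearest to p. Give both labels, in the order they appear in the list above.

Squared distances from p to each site:
d²(p, class-A) = (-4−7)² + (-1−0)² = 121 + 1 = 122
d²(p, class-B) = (-4−(-5))² + (-1−12)² = 1 + 169 = 170
d²(p, class-C) = (-4−0)² + (-1−1)² = 16 + 4 = 20
d²(p, class-D) = (-4−(-10))² + (-1−(-2))² = 36 + 1 = 37
d²(p, class-E) = (-4−0)² + (-1−(-5))² = 16 + 16 = 32
d²(p, class-F) = (-4−(-2))² + (-1−(-5))² = 4 + 16 = 20
d²(p, class-G) = (-4−2)² + (-1−7)² = 36 + 64 = 100
p is equidistant from class-C and class-F (both at squared distance 20), and every other site is strictly farther — so p lies on the class-C–class-F Voronoi edge.

class-C and class-F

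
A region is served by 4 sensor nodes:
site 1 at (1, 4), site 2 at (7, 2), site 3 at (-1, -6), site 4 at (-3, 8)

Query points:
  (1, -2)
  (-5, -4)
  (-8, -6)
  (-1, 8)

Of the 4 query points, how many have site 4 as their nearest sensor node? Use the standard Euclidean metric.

1

(1, -2) — d² to each: site 1:36, site 2:52, site 3:20, site 4:116 → nearest is site 3
(-5, -4) — d² to each: site 1:100, site 2:180, site 3:20, site 4:148 → nearest is site 3
(-8, -6) — d² to each: site 1:181, site 2:289, site 3:49, site 4:221 → nearest is site 3
(-1, 8) — d² to each: site 1:20, site 2:100, site 3:196, site 4:4 → nearest is site 4
1 of the 4 points has site 4 as nearest.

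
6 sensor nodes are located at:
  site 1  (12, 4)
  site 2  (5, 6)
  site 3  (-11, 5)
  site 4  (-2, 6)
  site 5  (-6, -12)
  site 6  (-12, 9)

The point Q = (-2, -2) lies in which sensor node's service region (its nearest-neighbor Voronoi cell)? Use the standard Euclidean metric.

Squared Euclidean distances:
d²(Q, site 1) = (-2−12)² + (-2−4)² = 196 + 36 = 232
d²(Q, site 2) = (-2−5)² + (-2−6)² = 49 + 64 = 113
d²(Q, site 3) = (-2−(-11))² + (-2−5)² = 81 + 49 = 130
d²(Q, site 4) = (-2−(-2))² + (-2−6)² = 0 + 64 = 64
d²(Q, site 5) = (-2−(-6))² + (-2−(-12))² = 16 + 100 = 116
d²(Q, site 6) = (-2−(-12))² + (-2−9)² = 100 + 121 = 221
Minimum is at site 4.

site 4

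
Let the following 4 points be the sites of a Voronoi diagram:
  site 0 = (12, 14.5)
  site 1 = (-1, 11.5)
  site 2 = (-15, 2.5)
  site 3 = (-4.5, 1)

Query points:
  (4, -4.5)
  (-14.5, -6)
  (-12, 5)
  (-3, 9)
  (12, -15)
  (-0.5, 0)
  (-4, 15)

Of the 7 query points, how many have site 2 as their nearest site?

(4, -4.5) — d² to each: site 0:425, site 1:281, site 2:410, site 3:102.5 → nearest is site 3
(-14.5, -6) — d² to each: site 0:1122.5, site 1:488.5, site 2:72.5, site 3:149 → nearest is site 2
(-12, 5) — d² to each: site 0:666.25, site 1:163.25, site 2:15.25, site 3:72.25 → nearest is site 2
(-3, 9) — d² to each: site 0:255.25, site 1:10.25, site 2:186.25, site 3:66.25 → nearest is site 1
(12, -15) — d² to each: site 0:870.25, site 1:871.25, site 2:1035.25, site 3:528.25 → nearest is site 3
(-0.5, 0) — d² to each: site 0:366.5, site 1:132.5, site 2:216.5, site 3:17 → nearest is site 3
(-4, 15) — d² to each: site 0:256.25, site 1:21.25, site 2:277.25, site 3:196.25 → nearest is site 1
2 of the 7 points have site 2 as nearest.

2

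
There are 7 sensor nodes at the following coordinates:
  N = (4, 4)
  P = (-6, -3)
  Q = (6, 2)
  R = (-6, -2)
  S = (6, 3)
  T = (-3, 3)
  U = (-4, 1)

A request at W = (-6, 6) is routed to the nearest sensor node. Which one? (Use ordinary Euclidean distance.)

T

Squared Euclidean distances:
|WN|² = (-6−4)² + (6−4)² = 100 + 4 = 104
|WP|² = (-6−(-6))² + (6−(-3))² = 0 + 81 = 81
|WQ|² = (-6−6)² + (6−2)² = 144 + 16 = 160
|WR|² = (-6−(-6))² + (6−(-2))² = 0 + 64 = 64
|WS|² = (-6−6)² + (6−3)² = 144 + 9 = 153
|WT|² = (-6−(-3))² + (6−3)² = 9 + 9 = 18
|WU|² = (-6−(-4))² + (6−1)² = 4 + 25 = 29
T is nearest.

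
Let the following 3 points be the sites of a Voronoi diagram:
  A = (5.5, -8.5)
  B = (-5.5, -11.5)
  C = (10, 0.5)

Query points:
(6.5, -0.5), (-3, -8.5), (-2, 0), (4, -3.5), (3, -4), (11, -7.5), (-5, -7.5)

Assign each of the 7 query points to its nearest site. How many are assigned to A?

4

(6.5, -0.5) — d² to each: A:65, B:265, C:13.25 → nearest is C
(-3, -8.5) — d² to each: A:72.25, B:15.25, C:250 → nearest is B
(-2, 0) — d² to each: A:128.5, B:144.5, C:144.25 → nearest is A
(4, -3.5) — d² to each: A:27.25, B:154.25, C:52 → nearest is A
(3, -4) — d² to each: A:26.5, B:128.5, C:69.25 → nearest is A
(11, -7.5) — d² to each: A:31.25, B:288.25, C:65 → nearest is A
(-5, -7.5) — d² to each: A:111.25, B:16.25, C:289 → nearest is B
4 of the 7 points have A as nearest.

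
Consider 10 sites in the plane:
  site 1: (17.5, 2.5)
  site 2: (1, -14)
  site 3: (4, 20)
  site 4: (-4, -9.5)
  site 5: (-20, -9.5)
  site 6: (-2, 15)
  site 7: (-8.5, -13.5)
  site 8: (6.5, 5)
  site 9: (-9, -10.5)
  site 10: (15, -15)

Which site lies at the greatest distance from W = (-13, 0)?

site 10

Compare squared distances (the ordering matches that of the actual distances):
d²(W, site 1) = 930.25 + 6.25 = 936.5
d²(W, site 2) = 196 + 196 = 392
d²(W, site 3) = 289 + 400 = 689
d²(W, site 4) = 81 + 90.25 = 171.25
d²(W, site 5) = 49 + 90.25 = 139.25
d²(W, site 6) = 121 + 225 = 346
d²(W, site 7) = 20.25 + 182.25 = 202.5
d²(W, site 8) = 380.25 + 25 = 405.25
d²(W, site 9) = 16 + 110.25 = 126.25
d²(W, site 10) = 784 + 225 = 1009
The largest is to site 10.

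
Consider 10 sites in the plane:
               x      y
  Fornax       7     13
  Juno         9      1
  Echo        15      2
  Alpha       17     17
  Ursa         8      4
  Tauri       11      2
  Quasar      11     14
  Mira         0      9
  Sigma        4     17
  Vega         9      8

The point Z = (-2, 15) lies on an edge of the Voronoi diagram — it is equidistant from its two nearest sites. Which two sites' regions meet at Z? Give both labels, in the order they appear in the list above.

Squared distances from Z to each site:
d²(Z, Fornax) = 81 + 4 = 85
d²(Z, Juno) = 121 + 196 = 317
d²(Z, Echo) = 289 + 169 = 458
d²(Z, Alpha) = 361 + 4 = 365
d²(Z, Ursa) = 100 + 121 = 221
d²(Z, Tauri) = 169 + 169 = 338
d²(Z, Quasar) = 169 + 1 = 170
d²(Z, Mira) = 4 + 36 = 40
d²(Z, Sigma) = 36 + 4 = 40
d²(Z, Vega) = 121 + 49 = 170
Z is equidistant from Mira and Sigma (both at squared distance 40), and every other site is strictly farther — so Z lies on the Mira–Sigma Voronoi edge.

Mira and Sigma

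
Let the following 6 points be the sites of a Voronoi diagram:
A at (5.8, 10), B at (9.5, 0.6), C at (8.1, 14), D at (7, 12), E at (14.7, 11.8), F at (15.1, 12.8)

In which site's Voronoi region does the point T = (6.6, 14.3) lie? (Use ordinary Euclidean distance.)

Compare squared distances (the ordering matches that of the actual distances):
|TA|² = 0.64 + 18.49 = 19.13
|TB|² = 8.41 + 187.69 = 196.1
|TC|² = 2.25 + 0.09 = 2.34
|TD|² = 0.16 + 5.29 = 5.45
|TE|² = 65.61 + 6.25 = 71.86
|TF|² = 72.25 + 2.25 = 74.5
Minimum is at C.

C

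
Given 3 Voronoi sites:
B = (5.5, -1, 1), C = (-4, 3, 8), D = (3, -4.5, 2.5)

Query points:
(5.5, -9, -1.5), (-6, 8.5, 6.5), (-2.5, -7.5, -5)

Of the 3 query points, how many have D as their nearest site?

(5.5, -9, -1.5) — d² to each: B:70.25, C:324.5, D:42.5 → nearest is D
(-6, 8.5, 6.5) — d² to each: B:252.75, C:36.5, D:266 → nearest is C
(-2.5, -7.5, -5) — d² to each: B:142.25, C:281.5, D:95.5 → nearest is D
2 of the 3 points have D as nearest.

2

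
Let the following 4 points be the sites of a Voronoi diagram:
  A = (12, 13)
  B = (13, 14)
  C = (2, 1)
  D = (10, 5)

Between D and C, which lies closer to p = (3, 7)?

Compare squared distances:
|pD|² = (3−10)² + (7−5)² = 49 + 4 = 53
|pC|² = (3−2)² + (7−1)² = 1 + 36 = 37
53 > 37, so C is closer.

C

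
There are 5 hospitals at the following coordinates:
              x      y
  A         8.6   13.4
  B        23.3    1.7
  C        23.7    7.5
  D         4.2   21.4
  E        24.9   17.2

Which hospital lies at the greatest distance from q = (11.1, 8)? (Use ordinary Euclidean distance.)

Compare squared distances (the ordering matches that of the actual distances):
|qA|² = (11.1−8.6)² + (8−13.4)² = 6.25 + 29.16 = 35.41
|qB|² = (11.1−23.3)² + (8−1.7)² = 148.84 + 39.69 = 188.53
|qC|² = (11.1−23.7)² + (8−7.5)² = 158.76 + 0.25 = 159.01
|qD|² = (11.1−4.2)² + (8−21.4)² = 47.61 + 179.56 = 227.17
|qE|² = (11.1−24.9)² + (8−17.2)² = 190.44 + 84.64 = 275.08
The largest is to E.

E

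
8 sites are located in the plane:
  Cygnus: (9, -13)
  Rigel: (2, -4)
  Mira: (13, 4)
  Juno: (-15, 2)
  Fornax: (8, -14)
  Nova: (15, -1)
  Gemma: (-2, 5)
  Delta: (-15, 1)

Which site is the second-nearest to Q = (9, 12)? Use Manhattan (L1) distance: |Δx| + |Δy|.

Gemma

d(Q, Cygnus) = |9−9| + |12−(-13)| = 0 + 25 = 25
d(Q, Rigel) = |9−2| + |12−(-4)| = 7 + 16 = 23
d(Q, Mira) = |9−13| + |12−4| = 4 + 8 = 12
d(Q, Juno) = |9−(-15)| + |12−2| = 24 + 10 = 34
d(Q, Fornax) = |9−8| + |12−(-14)| = 1 + 26 = 27
d(Q, Nova) = |9−15| + |12−(-1)| = 6 + 13 = 19
d(Q, Gemma) = |9−(-2)| + |12−5| = 11 + 7 = 18
d(Q, Delta) = |9−(-15)| + |12−1| = 24 + 11 = 35
Sorted ascending: Mira, Gemma, Nova, … — the second-nearest is Gemma.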